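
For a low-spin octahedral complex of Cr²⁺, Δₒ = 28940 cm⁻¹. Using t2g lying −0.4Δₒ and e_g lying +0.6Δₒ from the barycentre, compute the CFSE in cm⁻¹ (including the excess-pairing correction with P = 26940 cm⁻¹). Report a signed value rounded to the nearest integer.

Cr is in group 6, so Cr²⁺ is d⁴ (6 − 2 = 4).
The d⁴ electrons fill as t2g^4 e_g^0.
The orbital stabilization is -1.6Δₒ = -1.6 × 28940 = -46304 cm⁻¹.
Relative to high-spin t2g^3 e_g^1 (0 paired), the low-spin configuration has 1 additional pair, contributing +1 × 26940 = +26940 cm⁻¹.
Net CFSE = -46304 + 26940 = -19364 cm⁻¹.

-19364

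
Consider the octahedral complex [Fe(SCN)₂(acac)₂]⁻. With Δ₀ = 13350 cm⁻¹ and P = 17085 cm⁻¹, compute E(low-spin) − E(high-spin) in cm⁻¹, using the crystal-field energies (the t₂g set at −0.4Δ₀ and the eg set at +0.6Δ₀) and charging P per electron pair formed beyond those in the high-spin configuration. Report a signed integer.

7470

Ligand charges: 2×(-1) from SCN⁻ and 2×(-1) from acac⁻ sum to -4; with overall charge -1, Fe is +3.
Group 8 minus oxidation state +3 gives a d⁵ configuration for Fe³⁺.
High-spin: t₂g³ eg², CFSE = 0.0Δ₀ = 0 cm⁻¹.
Low-spin t₂g⁵ eg⁰ gives -2.0Δ₀ = -26700 cm⁻¹, but forming 2 extra pairs costs 2P = 34170 cm⁻¹, so E(LS) = -26700 + 34170 = 7470 cm⁻¹.
The difference is 7470 − (0) = 7470 cm⁻¹, so high-spin lies lower.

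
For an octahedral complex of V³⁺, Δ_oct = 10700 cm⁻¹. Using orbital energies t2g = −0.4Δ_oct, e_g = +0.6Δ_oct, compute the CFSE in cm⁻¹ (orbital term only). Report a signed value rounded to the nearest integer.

Group 5 minus oxidation state +3 gives a d² configuration for V³⁺.
Configuration: t2g^2 e_g^0.
Orbital CFSE = 2(-0.4) + 0(0.6) = -0.8Δ_oct = -0.8 × 10700 = -8560 cm⁻¹.

-8560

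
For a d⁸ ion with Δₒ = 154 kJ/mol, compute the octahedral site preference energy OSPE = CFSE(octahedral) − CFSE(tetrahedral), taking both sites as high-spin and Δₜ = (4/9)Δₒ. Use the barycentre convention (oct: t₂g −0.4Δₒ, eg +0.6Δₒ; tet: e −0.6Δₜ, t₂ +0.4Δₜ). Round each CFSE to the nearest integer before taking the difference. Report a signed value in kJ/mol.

In an octahedral site d⁸ (HS) is t₂g⁶ eg², giving CFSE(oct) = -1.2Δₒ = -185 kJ/mol.
Tetrahedral: e⁴ t₂⁴, CFSE = 4(−0.6) + 4(+0.4) = -0.8Δₜ = -0.8 × (4/9) × 154 = -55 kJ/mol.
OSPE = CFSE(oct) − CFSE(tet) = -185 − (-55) = -130 kJ/mol.

-130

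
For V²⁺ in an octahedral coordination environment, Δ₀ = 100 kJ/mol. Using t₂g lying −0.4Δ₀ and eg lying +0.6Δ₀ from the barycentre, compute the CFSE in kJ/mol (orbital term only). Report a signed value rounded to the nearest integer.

-120

V²⁺: group 5, so d-count = 5 − 2 = 3.
Configuration: t₂g³ eg⁰.
The orbital stabilization is -1.2Δ₀ = -1.2 × 100 = -120 kJ/mol.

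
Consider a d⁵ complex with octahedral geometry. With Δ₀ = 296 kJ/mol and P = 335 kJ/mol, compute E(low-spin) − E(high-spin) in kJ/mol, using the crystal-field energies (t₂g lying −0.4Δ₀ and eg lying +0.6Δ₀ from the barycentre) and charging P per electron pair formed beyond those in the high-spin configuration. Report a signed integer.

In the high-spin limit (t₂g³ eg²) the orbital term is 0.0Δ₀ = 0 kJ/mol, with no excess pairing.
Low-spin t₂g⁵ eg⁰ gives -2.0Δ₀ = -592 kJ/mol, but forming 2 extra pairs costs 2P = 670 kJ/mol, so E(LS) = -592 + 670 = 78 kJ/mol.
E(LS) − E(HS) = 78 − (0) = 78 kJ/mol.

78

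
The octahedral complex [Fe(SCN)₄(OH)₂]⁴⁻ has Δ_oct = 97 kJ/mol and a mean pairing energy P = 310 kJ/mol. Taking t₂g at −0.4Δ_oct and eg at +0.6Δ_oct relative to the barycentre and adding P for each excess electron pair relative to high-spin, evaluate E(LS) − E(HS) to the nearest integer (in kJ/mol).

426

Ligand charges: 4×(-1) from SCN⁻ and 2×(-1) from OH⁻ sum to -6; with overall charge -4, Fe is +2.
Fe is in group 8, so Fe²⁺ is d⁶ (8 − 2 = 6).
High-spin d⁶ fills as t₂g⁴ eg² with CFSE 4(−0.4) + 2(+0.6) = -0.4Δ_oct = -39 kJ/mol.
Low-spin: t₂g⁶ eg⁰, orbital CFSE = -2.4Δ_oct = -233 kJ/mol; plus 2 excess pairs × P = +620 kJ/mol; total 387 kJ/mol.
E(LS) − E(HS) = 387 − (-39) = 426 kJ/mol.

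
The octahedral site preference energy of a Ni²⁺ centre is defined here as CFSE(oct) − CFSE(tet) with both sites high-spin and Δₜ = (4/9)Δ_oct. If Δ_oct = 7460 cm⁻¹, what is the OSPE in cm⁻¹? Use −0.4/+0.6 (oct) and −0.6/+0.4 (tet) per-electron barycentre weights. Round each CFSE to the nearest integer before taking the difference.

Group 10 minus oxidation state +2 gives a d⁸ configuration for Ni²⁺.
In an octahedral site d⁸ (HS) is t₂g⁶ eg², giving CFSE(oct) = -1.2Δ_oct = -8952 cm⁻¹.
Tetrahedral e⁴ t₂⁴ gives -0.8Δₜ = -0.8 × (4/9) × 7460 = -2652 cm⁻¹.
OSPE = CFSE(oct) − CFSE(tet) = -8952 − (-2652) = -6300 cm⁻¹.

-6300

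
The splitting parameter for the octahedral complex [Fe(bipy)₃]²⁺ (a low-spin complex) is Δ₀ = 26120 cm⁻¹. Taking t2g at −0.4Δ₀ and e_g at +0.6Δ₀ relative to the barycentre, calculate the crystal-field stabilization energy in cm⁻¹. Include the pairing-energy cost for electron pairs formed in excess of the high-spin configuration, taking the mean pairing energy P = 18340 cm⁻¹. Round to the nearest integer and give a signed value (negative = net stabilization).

bipy is neutral, so the +2 overall charge sits on Fe: oxidation state +2.
Fe sits in group 8; removing 2 electrons leaves Fe²⁺ with 8 − 2 = 6 d electrons.
Configuration: t2g^6 e_g^0.
Orbital CFSE = 6(-0.4) + 0(0.6) = -2.4Δ₀ = -2.4 × 26120 = -62688 cm⁻¹.
Relative to high-spin t2g^4 e_g^2 (1 paired), the low-spin configuration has 2 additional pairs, contributing +2 × 18340 = +36680 cm⁻¹.
Combining: -62688 + 36680 = -26008 cm⁻¹.

-26008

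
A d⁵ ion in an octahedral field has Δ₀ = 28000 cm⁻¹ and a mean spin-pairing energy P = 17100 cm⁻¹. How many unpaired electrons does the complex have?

Since Δ₀ = 28000 cm⁻¹ > P = 17100 cm⁻¹, the complex adopts the low-spin configuration.
That gives t₂g⁵ eg⁰.
Unpaired electrons: 1.

1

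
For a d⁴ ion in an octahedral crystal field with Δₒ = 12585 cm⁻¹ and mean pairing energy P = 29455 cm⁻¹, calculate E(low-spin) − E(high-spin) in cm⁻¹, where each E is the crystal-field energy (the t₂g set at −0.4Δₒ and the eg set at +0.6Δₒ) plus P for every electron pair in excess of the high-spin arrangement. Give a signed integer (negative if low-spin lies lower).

16870

High-spin: t₂g³ eg¹, CFSE = -0.6Δₒ = -7551 cm⁻¹.
Low-spin: t₂g⁴ eg⁰, orbital CFSE = -1.6Δₒ = -20136 cm⁻¹; plus 1 excess pair × P = +29455 cm⁻¹; total 9319 cm⁻¹.
The difference is 9319 − (-7551) = 16870 cm⁻¹, so high-spin lies lower.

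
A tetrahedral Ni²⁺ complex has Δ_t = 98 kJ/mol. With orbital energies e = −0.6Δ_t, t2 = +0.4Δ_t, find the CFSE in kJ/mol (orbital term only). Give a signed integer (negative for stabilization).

Ni sits in group 10; removing 2 electrons leaves Ni²⁺ with 10 − 2 = 8 d electrons.
Tetrahedral splitting is small, so the complex is high-spin.
The d⁸ electrons fill as e^4 t2^4.
The orbital stabilization is -0.8Δ_t = -0.8 × 98 = -78 kJ/mol.

-78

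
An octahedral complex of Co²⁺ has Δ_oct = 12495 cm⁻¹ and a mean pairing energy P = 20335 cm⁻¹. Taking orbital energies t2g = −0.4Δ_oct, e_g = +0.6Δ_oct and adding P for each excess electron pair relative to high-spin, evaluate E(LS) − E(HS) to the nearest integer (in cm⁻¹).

7840

Co is in group 9, so Co²⁺ is d⁷ (9 − 2 = 7).
In the high-spin limit (t2g^5 e_g^2) the orbital term is -0.8Δ_oct = -9996 cm⁻¹, with no excess pairing.
Low-spin t2g^6 e_g^1 gives -1.8Δ_oct = -22491 cm⁻¹, but forming 1 extra pair costs 1P = 20335 cm⁻¹, so E(LS) = -22491 + 20335 = -2156 cm⁻¹.
Thus E(LS) − E(HS) = 7840 cm⁻¹.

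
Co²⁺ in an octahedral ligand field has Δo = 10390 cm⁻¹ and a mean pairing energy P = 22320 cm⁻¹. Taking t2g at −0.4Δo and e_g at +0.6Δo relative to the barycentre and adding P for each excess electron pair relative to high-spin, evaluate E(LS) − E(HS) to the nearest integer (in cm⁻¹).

11930

Group 9 minus oxidation state +2 gives a d⁷ configuration for Co²⁺.
In the high-spin limit (t2g^5 e_g^2) the orbital term is -0.8Δo = -8312 cm⁻¹, with no excess pairing.
Low-spin t2g^6 e_g^1 gives -1.8Δo = -18702 cm⁻¹, but forming 1 extra pair costs 1P = 22320 cm⁻¹, so E(LS) = -18702 + 22320 = 3618 cm⁻¹.
Thus E(LS) − E(HS) = 11930 cm⁻¹.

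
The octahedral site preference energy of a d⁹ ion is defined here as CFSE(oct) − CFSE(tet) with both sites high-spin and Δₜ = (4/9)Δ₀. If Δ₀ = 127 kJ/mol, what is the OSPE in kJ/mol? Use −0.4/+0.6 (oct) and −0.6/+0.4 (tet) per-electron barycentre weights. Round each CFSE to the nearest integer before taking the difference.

In an octahedral site d⁹ (HS) is t₂g⁶ eg³, giving CFSE(oct) = -0.6Δ₀ = -76 kJ/mol.
Tetrahedral e⁴ t₂⁵ gives -0.4Δₜ = -0.4 × (4/9) × 127 = -23 kJ/mol.
OSPE = CFSE(oct) − CFSE(tet) = -76 − (-23) = -53 kJ/mol.

-53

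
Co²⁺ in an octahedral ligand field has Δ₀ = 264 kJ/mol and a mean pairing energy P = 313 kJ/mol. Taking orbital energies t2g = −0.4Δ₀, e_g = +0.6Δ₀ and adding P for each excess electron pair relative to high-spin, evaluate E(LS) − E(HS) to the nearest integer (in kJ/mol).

Group 9 minus oxidation state +2 gives a d⁷ configuration for Co²⁺.
High-spin d⁷ fills as t2g^5 e_g^2 with CFSE 5(−0.4) + 2(+0.6) = -0.8Δ₀ = -211 kJ/mol.
Low-spin t2g^6 e_g^1 gives -1.8Δ₀ = -475 kJ/mol, but forming 1 extra pair costs 1P = 313 kJ/mol, so E(LS) = -475 + 313 = -162 kJ/mol.
E(LS) − E(HS) = -162 − (-211) = 49 kJ/mol.

49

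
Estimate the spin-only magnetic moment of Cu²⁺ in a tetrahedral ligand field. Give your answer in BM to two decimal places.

Cu sits in group 11; removing 2 electrons leaves Cu²⁺ with 11 − 2 = 9 d electrons.
Tetrahedral splitting is small, so the complex is high-spin.
Configuration: e⁴ t₂⁵ → 1 unpaired electron.
μ(spin-only) = √[1(1+2)] = √3 ≈ 1.73 BM.

1.73 BM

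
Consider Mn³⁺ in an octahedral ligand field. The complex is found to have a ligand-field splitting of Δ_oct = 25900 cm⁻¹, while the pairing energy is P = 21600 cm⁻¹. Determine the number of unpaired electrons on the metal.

Mn³⁺: group 7, so d-count = 7 − 3 = 4.
Since Δ_oct = 25900 cm⁻¹ > P = 21600 cm⁻¹, the complex adopts the low-spin configuration.
Filling d⁴ accordingly: t₂g⁴ eg⁰.
Unpaired electrons: 2.

2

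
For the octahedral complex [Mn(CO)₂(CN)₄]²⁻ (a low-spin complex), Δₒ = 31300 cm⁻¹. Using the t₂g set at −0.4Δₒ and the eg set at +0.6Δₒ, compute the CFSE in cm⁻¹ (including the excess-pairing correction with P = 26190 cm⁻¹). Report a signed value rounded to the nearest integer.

Ligand charges: 2×(+0) from CO and 4×(-1) from CN⁻ sum to -4; with overall charge -2, Mn is +2.
Mn²⁺: group 7, so d-count = 7 − 2 = 5.
Configuration: t₂g⁵ eg⁰.
CFSE(orbital) = 5×(-0.4Δₒ) + 0×(0.6Δₒ) = -2.0Δₒ; with Δₒ = 31300 cm⁻¹ that is -62600 cm⁻¹.
High-spin d⁵ would be t₂g³ eg² with 0 pairs; low-spin has 2, so 2 excess pairs cost +2P = +52380 cm⁻¹.
Net CFSE = -62600 + 52380 = -10220 cm⁻¹.

-10220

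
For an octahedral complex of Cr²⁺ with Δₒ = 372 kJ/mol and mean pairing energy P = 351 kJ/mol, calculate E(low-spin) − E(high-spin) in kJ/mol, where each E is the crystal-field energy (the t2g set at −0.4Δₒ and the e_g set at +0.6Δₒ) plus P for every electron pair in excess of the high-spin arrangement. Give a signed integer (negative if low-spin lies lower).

Group 6 minus oxidation state +2 gives a d⁴ configuration for Cr²⁺.
High-spin d⁴ fills as t2g^3 e_g^1 with CFSE 3(−0.4) + 1(+0.6) = -0.6Δₒ = -223 kJ/mol.
For low-spin the configuration is t2g^4 e_g^0: orbital energy -1.6 × 372 = -595 kJ/mol, and 1 additional pair relative to high-spin adds 351 kJ/mol, giving -244 kJ/mol.
The difference is -244 − (-223) = -21 kJ/mol, so low-spin lies lower.

-21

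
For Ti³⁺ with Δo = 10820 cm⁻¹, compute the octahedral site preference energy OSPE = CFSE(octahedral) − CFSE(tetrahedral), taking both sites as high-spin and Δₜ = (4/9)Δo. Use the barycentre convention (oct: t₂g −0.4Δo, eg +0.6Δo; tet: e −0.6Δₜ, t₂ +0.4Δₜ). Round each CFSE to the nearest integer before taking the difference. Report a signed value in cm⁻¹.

Ti is in group 4, so Ti³⁺ is d¹ (4 − 3 = 1).
Octahedral (high-spin): t₂g¹ eg⁰, CFSE = 1(−0.4) + 0(+0.6) = -0.4Δo = -0.4 × 10820 = -4328 cm⁻¹.
In a tetrahedral site the filling is e¹ t₂⁰: CFSE(tet) = -0.6Δₜ = -0.6 × (4/9)(10820) = -2885 cm⁻¹.
OSPE = -4328 − (-2885) = -1443 cm⁻¹.

-1443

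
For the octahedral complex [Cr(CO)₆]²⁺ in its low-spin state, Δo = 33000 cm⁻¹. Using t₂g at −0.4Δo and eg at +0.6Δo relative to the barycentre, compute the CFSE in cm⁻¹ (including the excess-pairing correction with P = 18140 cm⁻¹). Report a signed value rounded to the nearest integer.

-34660

CO is neutral, so the +2 overall charge sits on Cr: oxidation state +2.
Group 6 minus oxidation state +2 gives a d⁴ configuration for Cr²⁺.
The d⁴ electrons fill as t₂g⁴ eg⁰.
Orbital CFSE = 4(-0.4) + 0(0.6) = -1.6Δo = -1.6 × 33000 = -52800 cm⁻¹.
Pairing penalty: 1 pair vs 0 in the high-spin reference → 1 extra × P = 18140 cm⁻¹.
Overall CFSE = -52800 + 18140 = -34660 cm⁻¹.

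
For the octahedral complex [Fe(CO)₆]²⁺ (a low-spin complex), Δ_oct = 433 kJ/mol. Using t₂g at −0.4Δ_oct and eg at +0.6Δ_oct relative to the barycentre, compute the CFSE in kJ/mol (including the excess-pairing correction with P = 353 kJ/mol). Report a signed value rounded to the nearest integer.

-333

CO is neutral, so the +2 overall charge sits on Fe: oxidation state +2.
Fe sits in group 8; removing 2 electrons leaves Fe²⁺ with 8 − 2 = 6 d electrons.
Configuration: t₂g⁶ eg⁰.
Orbital CFSE = 6(-0.4) + 0(0.6) = -2.4Δ_oct = -2.4 × 433 = -1039 kJ/mol.
High-spin d⁶ would be t₂g⁴ eg² with 1 pair; low-spin has 3, so 2 excess pairs cost +2P = +706 kJ/mol.
Net CFSE = -1039 + 706 = -333 kJ/mol.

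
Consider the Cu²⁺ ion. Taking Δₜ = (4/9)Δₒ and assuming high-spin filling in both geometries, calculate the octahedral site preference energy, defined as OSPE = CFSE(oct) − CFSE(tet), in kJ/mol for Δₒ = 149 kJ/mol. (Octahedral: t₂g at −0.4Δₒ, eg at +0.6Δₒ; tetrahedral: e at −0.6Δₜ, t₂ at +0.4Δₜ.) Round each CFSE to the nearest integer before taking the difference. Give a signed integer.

-63

Cu is in group 11, so Cu²⁺ is d⁹ (11 − 2 = 9).
Octahedral high-spin t2g^6 e_g^3: CFSE = -0.6 × 149 = -89 kJ/mol.
In a tetrahedral site the filling is e^4 t2^5: CFSE(tet) = -0.4Δₜ = -0.4 × (4/9)(149) = -26 kJ/mol.
OSPE = -89 − (-26) = -63 kJ/mol.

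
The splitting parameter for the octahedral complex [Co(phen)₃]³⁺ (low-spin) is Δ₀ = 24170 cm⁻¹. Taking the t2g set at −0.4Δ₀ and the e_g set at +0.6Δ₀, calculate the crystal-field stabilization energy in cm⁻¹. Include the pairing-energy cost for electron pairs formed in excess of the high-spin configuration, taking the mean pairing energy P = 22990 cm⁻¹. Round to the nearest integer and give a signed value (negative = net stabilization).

phen is neutral, so the +3 overall charge sits on Co: oxidation state +3.
Co³⁺: group 9, so d-count = 9 − 3 = 6.
Configuration: t2g^6 e_g^0.
CFSE(orbital) = 6×(-0.4Δ₀) + 0×(0.6Δ₀) = -2.4Δ₀; with Δ₀ = 24170 cm⁻¹ that is -58008 cm⁻¹.
Pairing penalty: 3 pairs vs 1 in the high-spin reference → 2 extra × P = 45980 cm⁻¹.
Net CFSE = -58008 + 45980 = -12028 cm⁻¹.

-12028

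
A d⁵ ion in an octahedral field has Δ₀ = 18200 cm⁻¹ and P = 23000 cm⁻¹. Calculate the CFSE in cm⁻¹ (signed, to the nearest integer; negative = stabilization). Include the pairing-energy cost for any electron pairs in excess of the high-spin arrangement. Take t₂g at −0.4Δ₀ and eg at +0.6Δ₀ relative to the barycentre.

Δ₀ < P, so pairing is avoided: the ground state is high-spin.
Filling d⁵ accordingly: t₂g³ eg².
Orbital CFSE = 0.0Δ₀ = 0.0 × 18200 = 0 cm⁻¹.
High-spin has no excess pairs, so no pairing correction applies.

0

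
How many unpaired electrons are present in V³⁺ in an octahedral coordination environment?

V³⁺: group 5, so d-count = 5 − 3 = 2.
For octahedral d² the high- and low-spin configurations coincide.
Configuration: t₂g² eg⁰, giving 2 unpaired electrons.

2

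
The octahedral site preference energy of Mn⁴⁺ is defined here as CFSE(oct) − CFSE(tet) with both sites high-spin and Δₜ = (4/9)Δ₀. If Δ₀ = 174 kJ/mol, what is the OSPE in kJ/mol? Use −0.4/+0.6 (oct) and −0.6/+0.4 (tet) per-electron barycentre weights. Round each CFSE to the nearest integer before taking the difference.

Mn is in group 7, so Mn⁴⁺ is d³ (7 − 4 = 3).
In an octahedral site d³ (HS) is t₂g³ eg⁰, giving CFSE(oct) = -1.2Δ₀ = -209 kJ/mol.
Tetrahedral: e² t₂¹, CFSE = 2(−0.6) + 1(+0.4) = -0.8Δₜ = -0.8 × (4/9) × 174 = -62 kJ/mol.
OSPE = -209 − (-62) = -147 kJ/mol.

-147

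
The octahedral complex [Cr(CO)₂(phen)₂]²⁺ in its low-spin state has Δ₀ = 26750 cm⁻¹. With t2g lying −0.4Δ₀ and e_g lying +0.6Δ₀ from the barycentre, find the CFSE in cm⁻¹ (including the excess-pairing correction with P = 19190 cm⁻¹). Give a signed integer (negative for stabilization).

-23610

Ligand charges: 2×(+0) from CO and 2×(+0) from phen sum to +0; with overall charge +2, Cr is +2.
Cr sits in group 6; removing 2 electrons leaves Cr²⁺ with 6 − 2 = 4 d electrons.
The d⁴ electrons fill as t2g^4 e_g^0.
CFSE(orbital) = 4×(-0.4Δ₀) + 0×(0.6Δ₀) = -1.6Δ₀; with Δ₀ = 26750 cm⁻¹ that is -42800 cm⁻¹.
Relative to high-spin t2g^3 e_g^1 (0 paired), the low-spin configuration has 1 additional pair, contributing +1 × 19190 = +19190 cm⁻¹.
Net CFSE = -42800 + 19190 = -23610 cm⁻¹.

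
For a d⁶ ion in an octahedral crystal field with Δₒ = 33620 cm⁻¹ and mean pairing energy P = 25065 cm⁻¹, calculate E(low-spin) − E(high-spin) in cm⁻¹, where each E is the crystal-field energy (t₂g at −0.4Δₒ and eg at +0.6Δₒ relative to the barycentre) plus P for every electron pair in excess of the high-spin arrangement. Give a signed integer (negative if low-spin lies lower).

-17110

In the high-spin limit (t₂g⁴ eg²) the orbital term is -0.4Δₒ = -13448 cm⁻¹, with no excess pairing.
For low-spin the configuration is t₂g⁶ eg⁰: orbital energy -2.4 × 33620 = -80688 cm⁻¹, and 2 additional pairs relative to high-spin add 50130 cm⁻¹, giving -30558 cm⁻¹.
The difference is -30558 − (-13448) = -17110 cm⁻¹, so low-spin lies lower.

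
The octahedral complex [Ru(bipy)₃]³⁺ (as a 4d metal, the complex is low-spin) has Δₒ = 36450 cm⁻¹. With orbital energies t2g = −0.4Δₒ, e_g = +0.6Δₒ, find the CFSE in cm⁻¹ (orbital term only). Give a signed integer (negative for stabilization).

-72900

bipy is neutral, so the +3 overall charge sits on Ru: oxidation state +3.
Ru is in group 8, so Ru³⁺ is d⁵ (8 − 3 = 5).
Configuration: t2g^5 e_g^0.
CFSE(orbital) = 5×(-0.4Δₒ) + 0×(0.6Δₒ) = -2.0Δₒ; with Δₒ = 36450 cm⁻¹ that is -72900 cm⁻¹.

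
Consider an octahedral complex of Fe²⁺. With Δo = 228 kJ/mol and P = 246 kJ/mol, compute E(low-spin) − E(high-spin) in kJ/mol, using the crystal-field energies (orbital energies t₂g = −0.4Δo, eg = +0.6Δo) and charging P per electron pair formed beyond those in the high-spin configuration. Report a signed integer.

Fe is in group 8, so Fe²⁺ is d⁶ (8 − 2 = 6).
High-spin d⁶ fills as t₂g⁴ eg² with CFSE 4(−0.4) + 2(+0.6) = -0.4Δo = -91 kJ/mol.
Low-spin t₂g⁶ eg⁰ gives -2.4Δo = -547 kJ/mol, but forming 2 extra pairs costs 2P = 492 kJ/mol, so E(LS) = -547 + 492 = -55 kJ/mol.
Thus E(LS) − E(HS) = 36 kJ/mol.

36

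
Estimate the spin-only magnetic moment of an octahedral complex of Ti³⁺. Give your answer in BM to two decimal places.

1.73 BM

Ti³⁺: group 4, so d-count = 4 − 3 = 1.
Configuration: t₂g¹ eg⁰ → 1 unpaired electron.
μ(spin-only) = √[1(1+2)] = √3 ≈ 1.73 BM.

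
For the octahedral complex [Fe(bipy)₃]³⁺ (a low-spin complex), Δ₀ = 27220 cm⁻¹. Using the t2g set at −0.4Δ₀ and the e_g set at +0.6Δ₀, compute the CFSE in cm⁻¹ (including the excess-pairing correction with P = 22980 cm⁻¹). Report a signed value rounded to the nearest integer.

-8480

bipy is neutral, so the +3 overall charge sits on Fe: oxidation state +3.
Fe³⁺: group 8, so d-count = 8 − 3 = 5.
The d⁵ electrons fill as t2g^5 e_g^0.
Orbital CFSE = 5(-0.4) + 0(0.6) = -2.0Δ₀ = -2.0 × 27220 = -54440 cm⁻¹.
Pairing penalty: 2 pairs vs 0 in the high-spin reference → 2 extra × P = 45960 cm⁻¹.
Overall CFSE = -54440 + 45960 = -8480 cm⁻¹.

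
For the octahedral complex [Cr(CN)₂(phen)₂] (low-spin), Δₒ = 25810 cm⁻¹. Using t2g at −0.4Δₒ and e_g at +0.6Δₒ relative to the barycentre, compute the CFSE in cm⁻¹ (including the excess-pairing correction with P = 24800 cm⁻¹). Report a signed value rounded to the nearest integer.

-16496

Ligand charges: 2×(-1) from CN⁻ and 2×(+0) from phen sum to -2; with overall charge +0, Cr is +2.
Cr²⁺: group 6, so d-count = 6 − 2 = 4.
Configuration: t2g^4 e_g^0.
CFSE(orbital) = 4×(-0.4Δₒ) + 0×(0.6Δₒ) = -1.6Δₒ; with Δₒ = 25810 cm⁻¹ that is -41296 cm⁻¹.
High-spin d⁴ would be t2g^3 e_g^1 with 0 pairs; low-spin has 1, so 1 excess pair costs +1P = +24800 cm⁻¹.
Overall CFSE = -41296 + 24800 = -16496 cm⁻¹.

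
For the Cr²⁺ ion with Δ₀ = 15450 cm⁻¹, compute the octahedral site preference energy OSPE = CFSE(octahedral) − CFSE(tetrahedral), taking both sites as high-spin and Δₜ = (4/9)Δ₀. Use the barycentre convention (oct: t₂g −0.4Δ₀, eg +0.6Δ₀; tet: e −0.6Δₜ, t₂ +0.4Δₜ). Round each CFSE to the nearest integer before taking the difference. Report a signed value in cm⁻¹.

-6523

Cr is in group 6, so Cr²⁺ is d⁴ (6 − 2 = 4).
Octahedral (high-spin): t2g^3 e_g^1, CFSE = 3(−0.4) + 1(+0.6) = -0.6Δ₀ = -0.6 × 15450 = -9270 cm⁻¹.
Tetrahedral: e^2 t2^2, CFSE = 2(−0.6) + 2(+0.4) = -0.4Δₜ = -0.4 × (4/9) × 15450 = -2747 cm⁻¹.
OSPE = CFSE(oct) − CFSE(tet) = -9270 − (-2747) = -6523 cm⁻¹.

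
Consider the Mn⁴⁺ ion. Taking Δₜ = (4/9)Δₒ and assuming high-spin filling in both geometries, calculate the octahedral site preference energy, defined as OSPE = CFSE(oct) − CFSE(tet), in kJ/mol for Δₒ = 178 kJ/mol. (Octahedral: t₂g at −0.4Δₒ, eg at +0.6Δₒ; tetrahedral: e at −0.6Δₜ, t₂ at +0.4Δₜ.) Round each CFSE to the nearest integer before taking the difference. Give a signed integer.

-151

Mn sits in group 7; removing 4 electrons leaves Mn⁴⁺ with 7 − 4 = 3 d electrons.
Octahedral high-spin t₂g³ eg⁰: CFSE = -1.2 × 178 = -214 kJ/mol.
In a tetrahedral site the filling is e² t₂¹: CFSE(tet) = -0.8Δₜ = -0.8 × (4/9)(178) = -63 kJ/mol.
OSPE = CFSE(oct) − CFSE(tet) = -214 − (-63) = -151 kJ/mol.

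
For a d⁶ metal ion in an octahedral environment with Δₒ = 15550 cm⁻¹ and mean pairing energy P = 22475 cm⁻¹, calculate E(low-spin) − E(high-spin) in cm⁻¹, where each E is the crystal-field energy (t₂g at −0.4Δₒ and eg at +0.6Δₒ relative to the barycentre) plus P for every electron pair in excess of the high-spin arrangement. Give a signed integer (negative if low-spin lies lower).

13850

High-spin d⁶ fills as t₂g⁴ eg² with CFSE 4(−0.4) + 2(+0.6) = -0.4Δₒ = -6220 cm⁻¹.
Low-spin: t₂g⁶ eg⁰, orbital CFSE = -2.4Δₒ = -37320 cm⁻¹; plus 2 excess pairs × P = +44950 cm⁻¹; total 7630 cm⁻¹.
The difference is 7630 − (-6220) = 13850 cm⁻¹, so high-spin lies lower.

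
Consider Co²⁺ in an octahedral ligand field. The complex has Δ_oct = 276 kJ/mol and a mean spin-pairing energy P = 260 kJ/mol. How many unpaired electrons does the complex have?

Co is in group 9, so Co²⁺ is d⁷ (9 − 2 = 7).
Δ_oct > P, so pairing is preferred: the ground state is low-spin.
That gives t₂g⁶ eg¹.
Unpaired electrons: 1.

1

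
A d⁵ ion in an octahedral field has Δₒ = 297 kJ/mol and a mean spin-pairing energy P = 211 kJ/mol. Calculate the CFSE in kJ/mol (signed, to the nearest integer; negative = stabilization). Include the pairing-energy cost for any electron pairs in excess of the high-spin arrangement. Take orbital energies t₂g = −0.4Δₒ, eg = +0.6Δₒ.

Since Δₒ = 297 kJ/mol > P = 211 kJ/mol, the complex adopts the low-spin configuration.
Configuration: t₂g⁵ eg⁰.
Orbital CFSE = -2.0Δₒ = -2.0 × 297 = -594 kJ/mol.
Excess pairs vs high-spin: 2 − 0 = 2; pairing cost = +422 kJ/mol.
Net CFSE = -594 + 422 = -172 kJ/mol.

-172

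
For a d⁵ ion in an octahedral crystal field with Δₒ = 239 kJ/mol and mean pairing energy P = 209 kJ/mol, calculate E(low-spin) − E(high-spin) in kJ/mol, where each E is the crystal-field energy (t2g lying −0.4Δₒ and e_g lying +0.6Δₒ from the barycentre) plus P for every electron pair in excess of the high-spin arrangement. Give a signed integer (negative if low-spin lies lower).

-60

High-spin d⁵ fills as t2g^3 e_g^2 with CFSE 3(−0.4) + 2(+0.6) = 0.0Δₒ = 0 kJ/mol.
For low-spin the configuration is t2g^5 e_g^0: orbital energy -2.0 × 239 = -478 kJ/mol, and 2 additional pairs relative to high-spin add 418 kJ/mol, giving -60 kJ/mol.
Thus E(LS) − E(HS) = -60 kJ/mol.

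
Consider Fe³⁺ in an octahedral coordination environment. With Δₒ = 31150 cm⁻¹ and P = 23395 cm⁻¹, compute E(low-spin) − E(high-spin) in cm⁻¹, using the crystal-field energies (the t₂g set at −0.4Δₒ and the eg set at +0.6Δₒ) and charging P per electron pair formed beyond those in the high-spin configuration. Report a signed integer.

Fe³⁺: group 8, so d-count = 8 − 3 = 5.
In the high-spin limit (t₂g³ eg²) the orbital term is 0.0Δₒ = 0 cm⁻¹, with no excess pairing.
For low-spin the configuration is t₂g⁵ eg⁰: orbital energy -2.0 × 31150 = -62300 cm⁻¹, and 2 additional pairs relative to high-spin add 46790 cm⁻¹, giving -15510 cm⁻¹.
E(LS) − E(HS) = -15510 − (0) = -15510 cm⁻¹.

-15510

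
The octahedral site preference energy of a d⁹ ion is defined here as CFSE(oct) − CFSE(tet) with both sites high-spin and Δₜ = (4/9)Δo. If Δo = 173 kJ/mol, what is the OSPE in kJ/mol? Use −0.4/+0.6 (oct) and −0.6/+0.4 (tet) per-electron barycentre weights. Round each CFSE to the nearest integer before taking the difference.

-73

In an octahedral site d⁹ (HS) is t₂g⁶ eg³, giving CFSE(oct) = -0.6Δo = -104 kJ/mol.
In a tetrahedral site the filling is e⁴ t₂⁵: CFSE(tet) = -0.4Δₜ = -0.4 × (4/9)(173) = -31 kJ/mol.
OSPE = CFSE(oct) − CFSE(tet) = -104 − (-31) = -73 kJ/mol.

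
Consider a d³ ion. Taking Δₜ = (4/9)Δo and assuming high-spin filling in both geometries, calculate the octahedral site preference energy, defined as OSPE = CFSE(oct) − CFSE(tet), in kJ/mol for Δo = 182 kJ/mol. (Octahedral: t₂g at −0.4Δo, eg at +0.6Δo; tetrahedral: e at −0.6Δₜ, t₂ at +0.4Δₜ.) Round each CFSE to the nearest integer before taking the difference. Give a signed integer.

-153

Octahedral high-spin t2g^3 e_g^0: CFSE = -1.2 × 182 = -218 kJ/mol.
In a tetrahedral site the filling is e^2 t2^1: CFSE(tet) = -0.8Δₜ = -0.8 × (4/9)(182) = -65 kJ/mol.
OSPE = -218 − (-65) = -153 kJ/mol.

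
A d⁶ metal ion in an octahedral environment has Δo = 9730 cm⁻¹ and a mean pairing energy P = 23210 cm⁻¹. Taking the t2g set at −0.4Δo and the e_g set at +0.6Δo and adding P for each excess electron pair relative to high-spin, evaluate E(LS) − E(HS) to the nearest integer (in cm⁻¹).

26960

In the high-spin limit (t2g^4 e_g^2) the orbital term is -0.4Δo = -3892 cm⁻¹, with no excess pairing.
Low-spin t2g^6 e_g^0 gives -2.4Δo = -23352 cm⁻¹, but forming 2 extra pairs costs 2P = 46420 cm⁻¹, so E(LS) = -23352 + 46420 = 23068 cm⁻¹.
The difference is 23068 − (-3892) = 26960 cm⁻¹, so high-spin lies lower.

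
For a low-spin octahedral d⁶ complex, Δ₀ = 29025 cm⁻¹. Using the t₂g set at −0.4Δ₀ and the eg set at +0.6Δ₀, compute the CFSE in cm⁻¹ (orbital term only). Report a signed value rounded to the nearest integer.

Electron filling gives t₂g⁶ eg⁰.
Orbital CFSE = 6(-0.4) + 0(0.6) = -2.4Δ₀ = -2.4 × 29025 = -69660 cm⁻¹.

-69660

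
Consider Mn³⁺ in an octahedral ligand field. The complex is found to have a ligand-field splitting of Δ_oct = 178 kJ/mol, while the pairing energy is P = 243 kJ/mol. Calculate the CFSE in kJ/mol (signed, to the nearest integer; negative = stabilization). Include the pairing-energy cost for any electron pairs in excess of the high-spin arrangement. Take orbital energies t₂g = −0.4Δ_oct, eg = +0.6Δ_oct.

-107

Mn is in group 7, so Mn³⁺ is d⁴ (7 − 3 = 4).
Δ_oct < P, so pairing is avoided: the ground state is high-spin.
Filling d⁴ accordingly: t₂g³ eg¹.
Orbital CFSE = -0.6Δ_oct = -0.6 × 178 = -107 kJ/mol.
High-spin has no excess pairs, so no pairing correction applies.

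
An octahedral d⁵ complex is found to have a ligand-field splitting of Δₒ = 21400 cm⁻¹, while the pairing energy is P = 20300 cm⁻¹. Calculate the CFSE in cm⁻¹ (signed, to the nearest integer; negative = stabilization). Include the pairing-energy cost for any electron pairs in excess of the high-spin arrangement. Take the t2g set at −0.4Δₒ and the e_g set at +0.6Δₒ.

-2200

Here Δₒ > P (21400 > 20300), so the low-spin state is favoured.
That gives t2g^5 e_g^0.
Orbital CFSE = -2.0Δₒ = -2.0 × 21400 = -42800 cm⁻¹.
Excess pairs vs high-spin: 2 − 0 = 2; pairing cost = +40600 cm⁻¹.
Net CFSE = -42800 + 40600 = -2200 cm⁻¹.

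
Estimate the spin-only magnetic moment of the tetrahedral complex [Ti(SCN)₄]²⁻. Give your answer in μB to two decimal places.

2.83 μB

Each SCN⁻ contributes -1; 4 × (-1) = -4. With overall charge -2, Ti is in the +2 oxidation state.
Ti²⁺: group 4, so d-count = 4 − 2 = 2.
With tetrahedral geometry the complex is necessarily high-spin.
Configuration: e² t₂⁰ → 2 unpaired electrons.
μ(spin-only) = √[2(2+2)] = √8 ≈ 2.83 μB.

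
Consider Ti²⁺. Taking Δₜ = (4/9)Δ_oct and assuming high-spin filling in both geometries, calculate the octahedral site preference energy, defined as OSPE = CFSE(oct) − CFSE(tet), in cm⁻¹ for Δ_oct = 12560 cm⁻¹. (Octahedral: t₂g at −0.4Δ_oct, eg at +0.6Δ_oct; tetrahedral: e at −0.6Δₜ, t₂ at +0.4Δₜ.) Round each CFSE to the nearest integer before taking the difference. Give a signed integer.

Ti²⁺: group 4, so d-count = 4 − 2 = 2.
In an octahedral site d² (HS) is t₂g² eg⁰, giving CFSE(oct) = -0.8Δ_oct = -10048 cm⁻¹.
Tetrahedral e² t₂⁰ gives -1.2Δₜ = -1.2 × (4/9) × 12560 = -6699 cm⁻¹.
OSPE = CFSE(oct) − CFSE(tet) = -10048 − (-6699) = -3349 cm⁻¹.

-3349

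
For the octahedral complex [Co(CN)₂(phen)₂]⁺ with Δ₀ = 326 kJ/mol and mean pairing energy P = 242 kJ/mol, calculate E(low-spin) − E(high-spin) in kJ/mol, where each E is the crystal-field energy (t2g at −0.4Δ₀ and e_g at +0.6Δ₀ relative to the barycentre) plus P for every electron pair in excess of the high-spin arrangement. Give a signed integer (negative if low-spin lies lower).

-168

Ligand charges: 2×(-1) from CN⁻ and 2×(+0) from phen sum to -2; with overall charge +1, Co is +3.
Co sits in group 9; removing 3 electrons leaves Co³⁺ with 9 − 3 = 6 d electrons.
In the high-spin limit (t2g^4 e_g^2) the orbital term is -0.4Δ₀ = -130 kJ/mol, with no excess pairing.
For low-spin the configuration is t2g^6 e_g^0: orbital energy -2.4 × 326 = -782 kJ/mol, and 2 additional pairs relative to high-spin add 484 kJ/mol, giving -298 kJ/mol.
The difference is -298 − (-130) = -168 kJ/mol, so low-spin lies lower.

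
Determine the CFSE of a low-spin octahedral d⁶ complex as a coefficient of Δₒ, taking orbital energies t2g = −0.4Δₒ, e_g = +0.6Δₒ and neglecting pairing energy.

-2.4 Δₒ

Configuration: t2g^6 e_g^0.
CFSE = 6(-0.4Δₒ) + 0(0.6Δₒ) = -2.4Δₒ + 0.0Δₒ = -2.4Δₒ.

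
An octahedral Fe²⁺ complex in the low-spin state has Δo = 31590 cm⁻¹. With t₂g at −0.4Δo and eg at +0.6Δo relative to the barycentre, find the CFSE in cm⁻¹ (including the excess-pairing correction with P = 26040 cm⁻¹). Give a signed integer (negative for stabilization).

Group 8 minus oxidation state +2 gives a d⁶ configuration for Fe²⁺.
Configuration: t₂g⁶ eg⁰.
Orbital CFSE = 6(-0.4) + 0(0.6) = -2.4Δo = -2.4 × 31590 = -75816 cm⁻¹.
Pairing penalty: 3 pairs vs 1 in the high-spin reference → 2 extra × P = 52080 cm⁻¹.
Combining: -75816 + 52080 = -23736 cm⁻¹.

-23736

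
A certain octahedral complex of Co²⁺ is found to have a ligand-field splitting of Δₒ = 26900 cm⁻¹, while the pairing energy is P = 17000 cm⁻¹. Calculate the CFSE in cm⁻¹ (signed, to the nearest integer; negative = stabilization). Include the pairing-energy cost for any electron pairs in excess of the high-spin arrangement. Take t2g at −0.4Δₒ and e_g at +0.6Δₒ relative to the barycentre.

Co is in group 9, so Co²⁺ is d⁷ (9 − 2 = 7).
With Δₒ > P the complex is low-spin.
That gives t2g^6 e_g^1.
Orbital CFSE = -1.8Δₒ = -1.8 × 26900 = -48420 cm⁻¹.
Excess pairs vs high-spin: 3 − 2 = 1; pairing cost = +17000 cm⁻¹.
Net CFSE = -48420 + 17000 = -31420 cm⁻¹.

-31420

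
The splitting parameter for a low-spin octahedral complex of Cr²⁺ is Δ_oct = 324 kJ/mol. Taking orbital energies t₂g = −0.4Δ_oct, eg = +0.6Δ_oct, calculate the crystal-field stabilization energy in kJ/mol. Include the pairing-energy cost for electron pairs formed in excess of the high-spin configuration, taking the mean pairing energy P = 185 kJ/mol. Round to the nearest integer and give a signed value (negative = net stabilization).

-333

Group 6 minus oxidation state +2 gives a d⁴ configuration for Cr²⁺.
Configuration: t₂g⁴ eg⁰.
The orbital stabilization is -1.6Δ_oct = -1.6 × 324 = -518 kJ/mol.
High-spin d⁴ would be t₂g³ eg¹ with 0 pairs; low-spin has 1, so 1 excess pair costs +1P = +185 kJ/mol.
Combining: -518 + 185 = -333 kJ/mol.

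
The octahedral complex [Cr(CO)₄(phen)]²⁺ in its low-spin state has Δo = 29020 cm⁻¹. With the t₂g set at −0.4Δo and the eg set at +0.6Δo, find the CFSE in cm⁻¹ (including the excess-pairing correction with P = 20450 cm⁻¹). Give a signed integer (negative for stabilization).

-25982

Ligand charges: 4×(+0) from CO and 1×(+0) from phen sum to +0; with overall charge +2, Cr is +2.
Group 6 minus oxidation state +2 gives a d⁴ configuration for Cr²⁺.
The d⁴ electrons fill as t₂g⁴ eg⁰.
Orbital CFSE = 4(-0.4) + 0(0.6) = -1.6Δo = -1.6 × 29020 = -46432 cm⁻¹.
Relative to high-spin t₂g³ eg¹ (0 paired), the low-spin configuration has 1 additional pair, contributing +1 × 20450 = +20450 cm⁻¹.
Overall CFSE = -46432 + 20450 = -25982 cm⁻¹.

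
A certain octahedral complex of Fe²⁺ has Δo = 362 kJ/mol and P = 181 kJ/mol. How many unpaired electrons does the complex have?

0

Fe sits in group 8; removing 2 electrons leaves Fe²⁺ with 8 − 2 = 6 d electrons.
Since Δo = 362 kJ/mol > P = 181 kJ/mol, the complex adopts the low-spin configuration.
Filling d⁶ accordingly: t₂g⁶ eg⁰.
Unpaired electrons: 0.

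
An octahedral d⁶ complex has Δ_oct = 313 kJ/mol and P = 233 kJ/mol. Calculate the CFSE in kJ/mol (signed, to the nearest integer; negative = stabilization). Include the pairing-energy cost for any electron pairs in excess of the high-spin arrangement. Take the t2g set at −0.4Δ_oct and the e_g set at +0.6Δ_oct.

With Δ_oct > P the complex is low-spin.
Filling d⁶ accordingly: t2g^6 e_g^0.
Orbital CFSE = -2.4Δ_oct = -2.4 × 313 = -751 kJ/mol.
Excess pairs vs high-spin: 3 − 1 = 2; pairing cost = +466 kJ/mol.
Net CFSE = -751 + 466 = -285 kJ/mol.

-285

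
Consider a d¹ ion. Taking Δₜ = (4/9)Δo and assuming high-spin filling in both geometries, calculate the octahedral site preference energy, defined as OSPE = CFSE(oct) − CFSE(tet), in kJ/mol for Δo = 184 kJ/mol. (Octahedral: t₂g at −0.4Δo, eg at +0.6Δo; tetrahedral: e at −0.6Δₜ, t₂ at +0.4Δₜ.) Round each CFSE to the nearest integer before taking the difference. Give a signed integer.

-25

In an octahedral site d¹ (HS) is t₂g¹ eg⁰, giving CFSE(oct) = -0.4Δo = -74 kJ/mol.
In a tetrahedral site the filling is e¹ t₂⁰: CFSE(tet) = -0.6Δₜ = -0.6 × (4/9)(184) = -49 kJ/mol.
OSPE = -74 − (-49) = -25 kJ/mol.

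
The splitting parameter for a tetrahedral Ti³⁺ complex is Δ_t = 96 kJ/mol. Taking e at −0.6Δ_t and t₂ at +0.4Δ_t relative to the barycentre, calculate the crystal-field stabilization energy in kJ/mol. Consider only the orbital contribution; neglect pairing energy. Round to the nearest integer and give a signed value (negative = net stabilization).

-58

Group 4 minus oxidation state +3 gives a d¹ configuration for Ti³⁺.
With tetrahedral geometry the complex is necessarily high-spin.
Configuration: e¹ t₂⁰.
CFSE(orbital) = 1×(-0.6Δ_t) + 0×(0.4Δ_t) = -0.6Δ_t; with Δ_t = 96 kJ/mol that is -58 kJ/mol.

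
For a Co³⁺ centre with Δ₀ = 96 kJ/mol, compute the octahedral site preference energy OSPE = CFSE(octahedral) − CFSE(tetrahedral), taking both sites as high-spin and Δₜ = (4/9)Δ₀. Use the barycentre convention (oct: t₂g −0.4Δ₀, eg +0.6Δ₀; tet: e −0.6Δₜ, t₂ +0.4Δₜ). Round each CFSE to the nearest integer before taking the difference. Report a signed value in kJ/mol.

Co is in group 9, so Co³⁺ is d⁶ (9 − 3 = 6).
In an octahedral site d⁶ (HS) is t2g^4 e_g^2, giving CFSE(oct) = -0.4Δ₀ = -38 kJ/mol.
In a tetrahedral site the filling is e^3 t2^3: CFSE(tet) = -0.6Δₜ = -0.6 × (4/9)(96) = -26 kJ/mol.
OSPE = -38 − (-26) = -12 kJ/mol.

-12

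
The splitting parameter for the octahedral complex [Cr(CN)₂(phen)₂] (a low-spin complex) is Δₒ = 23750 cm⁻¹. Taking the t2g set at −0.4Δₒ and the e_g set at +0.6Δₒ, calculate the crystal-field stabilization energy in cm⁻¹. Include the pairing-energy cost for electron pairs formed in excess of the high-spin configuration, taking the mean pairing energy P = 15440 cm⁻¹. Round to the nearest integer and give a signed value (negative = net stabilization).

-22560

Ligand charges: 2×(-1) from CN⁻ and 2×(+0) from phen sum to -2; with overall charge +0, Cr is +2.
Cr sits in group 6; removing 2 electrons leaves Cr²⁺ with 6 − 2 = 4 d electrons.
Electron filling gives t2g^4 e_g^0.
Orbital CFSE = 4(-0.4) + 0(0.6) = -1.6Δₒ = -1.6 × 23750 = -38000 cm⁻¹.
Pairing penalty: 1 pair vs 0 in the high-spin reference → 1 extra × P = 15440 cm⁻¹.
Combining: -38000 + 15440 = -22560 cm⁻¹.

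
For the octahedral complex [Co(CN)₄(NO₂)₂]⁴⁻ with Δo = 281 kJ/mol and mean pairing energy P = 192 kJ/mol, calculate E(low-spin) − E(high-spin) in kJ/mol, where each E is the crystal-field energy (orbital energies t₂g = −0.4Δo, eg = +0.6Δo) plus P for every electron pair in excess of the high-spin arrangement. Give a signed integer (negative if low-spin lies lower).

-89

Ligand charges: 4×(-1) from CN⁻ and 2×(-1) from NO₂⁻ sum to -6; with overall charge -4, Co is +2.
Co sits in group 9; removing 2 electrons leaves Co²⁺ with 9 − 2 = 7 d electrons.
In the high-spin limit (t₂g⁵ eg²) the orbital term is -0.8Δo = -225 kJ/mol, with no excess pairing.
For low-spin the configuration is t₂g⁶ eg¹: orbital energy -1.8 × 281 = -506 kJ/mol, and 1 additional pair relative to high-spin adds 192 kJ/mol, giving -314 kJ/mol.
E(LS) − E(HS) = -314 − (-225) = -89 kJ/mol.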